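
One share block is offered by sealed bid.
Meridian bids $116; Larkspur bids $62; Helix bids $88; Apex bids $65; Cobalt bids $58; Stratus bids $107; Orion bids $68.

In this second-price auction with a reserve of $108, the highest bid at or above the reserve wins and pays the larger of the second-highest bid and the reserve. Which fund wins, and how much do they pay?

Second-price auction with a reserve of $108: the highest bid at or above the reserve wins and pays the larger of the second-highest bid and the reserve.
Bids ranked: 116 (Meridian) > 107 (Stratus) > 88 (Helix) > 68 (Orion) > 65 (Apex) > 62 (Larkspur) > …
Highest eligible bid: Meridian at $116.
max(second-highest $107, reserve $108) = $108.

Meridian pays $108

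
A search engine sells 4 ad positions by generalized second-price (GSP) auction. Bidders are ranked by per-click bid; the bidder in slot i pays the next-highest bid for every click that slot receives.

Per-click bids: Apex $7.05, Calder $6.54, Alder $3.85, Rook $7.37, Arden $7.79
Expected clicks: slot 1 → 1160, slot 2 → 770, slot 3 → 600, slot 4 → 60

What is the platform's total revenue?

Total revenue: $18132.70

Sorting advertisers: $7.79 (Arden) > $7.37 (Rook) > $7.05 (Apex) > $6.54 (Calder) > $3.85 (Alder)
Slot 1: Arden pays $7.37 × 1160 = $8549.20
Slot 2: Rook pays $7.05 × 770 = $5428.50
Slot 3: Apex pays $6.54 × 600 = $3924.00
Slot 4: Calder pays $3.85 × 60 = $231.00
Total = $18132.70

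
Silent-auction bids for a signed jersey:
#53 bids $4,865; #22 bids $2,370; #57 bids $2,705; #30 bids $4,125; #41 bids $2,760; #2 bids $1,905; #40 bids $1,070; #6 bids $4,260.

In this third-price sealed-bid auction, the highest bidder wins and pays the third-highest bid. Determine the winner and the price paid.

#53 pays $4,125

Bids ranked: 4,865 (#53) > 4,260 (#6) > 4,125 (#30) > 2,760 (#41) > 2,705 (#57) > 2,370 (#22) > …
#53 is highest; pays the third-highest bid, $4,125.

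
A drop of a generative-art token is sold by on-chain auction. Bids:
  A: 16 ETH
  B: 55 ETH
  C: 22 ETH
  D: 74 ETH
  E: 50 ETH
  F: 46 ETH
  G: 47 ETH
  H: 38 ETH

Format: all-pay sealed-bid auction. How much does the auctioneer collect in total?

Total revenue: 348 ETH

Bids in order: 74 (D) > 55 (B) > 50 (E) > 47 (G) > 46 (F) > 38 (H) > …
D wins with the top bid; all bids are sunk regardless.
Every bidder forfeits their bid regardless of winning.
Revenue = 16 + 55 + 22 + 74 + 50 + 46 + 47 + 38 = 348 ETH.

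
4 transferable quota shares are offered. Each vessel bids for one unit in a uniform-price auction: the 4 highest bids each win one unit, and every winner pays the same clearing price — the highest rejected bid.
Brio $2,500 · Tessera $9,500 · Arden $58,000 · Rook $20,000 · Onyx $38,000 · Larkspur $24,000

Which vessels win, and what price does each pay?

Arden, Onyx, Larkspur, Rook; each pays $9,500

Bids ranked high→low: 58,000 (Arden), 38,000 (Onyx), 24,000 (Larkspur), 20,000 (Rook), 9,500 (Tessera), 2,500 (Brio)
Winners (4 units): Arden, Onyx, Larkspur, Rook.
First losing bid is Tessera's $9,500, which sets the uniform price.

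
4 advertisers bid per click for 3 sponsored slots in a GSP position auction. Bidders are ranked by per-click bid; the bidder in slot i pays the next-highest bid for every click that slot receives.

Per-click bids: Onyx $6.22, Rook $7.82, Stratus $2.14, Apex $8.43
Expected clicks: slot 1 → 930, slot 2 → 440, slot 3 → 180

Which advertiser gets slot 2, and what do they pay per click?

Rook; $6.22 per click

Sorting advertisers: $8.43 (Apex) > $7.82 (Rook) > $6.22 (Onyx) > $2.14 (Stratus)
Slot 2 goes to the second-ranked bidder, Rook, who pays the next bid down: $6.22/click.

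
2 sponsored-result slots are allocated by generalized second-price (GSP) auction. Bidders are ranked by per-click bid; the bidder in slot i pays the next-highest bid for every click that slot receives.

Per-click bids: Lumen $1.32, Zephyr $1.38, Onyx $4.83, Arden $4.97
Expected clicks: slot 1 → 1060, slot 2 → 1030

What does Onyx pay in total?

Per-click bids in order: $4.97 (Arden) > $4.83 (Onyx) > $1.38 (Zephyr) > …
Onyx holds slot 2 → pays next bid $1.38 × 1030 clicks = $1421.40.

Onyx pays $1421.40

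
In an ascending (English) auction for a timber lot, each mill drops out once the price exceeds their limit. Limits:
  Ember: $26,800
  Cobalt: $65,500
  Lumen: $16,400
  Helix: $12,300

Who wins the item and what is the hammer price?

Cobalt wins at $26,800

Limits ranked: 65,500 (Cobalt) > 26,800 (Ember) > 16,400 (Lumen) > 12,300 (Helix)
Once the price passes $26,800, only Cobalt is left; the hammer falls at Ember's limit of $26,800.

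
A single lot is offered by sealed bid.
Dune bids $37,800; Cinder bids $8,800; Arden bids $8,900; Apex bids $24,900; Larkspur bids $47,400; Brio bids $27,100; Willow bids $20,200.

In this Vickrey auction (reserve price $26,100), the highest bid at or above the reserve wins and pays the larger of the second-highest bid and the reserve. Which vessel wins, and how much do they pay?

Bids in order: 47,400 (Larkspur) > 37,800 (Dune) > 27,100 (Brio) > 24,900 (Apex) > 20,200 (Willow) > 8,900 (Arden) > …
Larkspur has the top bid at or above the reserve ($47,400).
Second-highest bid $37,800 exceeds the reserve $26,100 → payment $37,800.

Larkspur pays $37,800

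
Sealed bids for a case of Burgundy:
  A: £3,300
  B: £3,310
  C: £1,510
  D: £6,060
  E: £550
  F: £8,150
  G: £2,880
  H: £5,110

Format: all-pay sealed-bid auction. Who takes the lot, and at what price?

F pays £8,150

Rule: the highest bidder wins the item, but every bidder pays their own bid.
Bids in order: 8,150 (F) > 6,060 (D) > 5,110 (H) > 3,310 (B) > 3,300 (A) > 2,880 (G) > …
F wins with the top bid; all bids are sunk regardless.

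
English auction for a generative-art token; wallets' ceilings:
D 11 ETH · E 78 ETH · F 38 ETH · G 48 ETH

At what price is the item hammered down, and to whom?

Sorting limits: 78 (E) > 48 (G) > 38 (F) > 11 (D)
G is the last rival to drop out, at 48 ETH; E remains and wins at that price.

E wins at 48 ETH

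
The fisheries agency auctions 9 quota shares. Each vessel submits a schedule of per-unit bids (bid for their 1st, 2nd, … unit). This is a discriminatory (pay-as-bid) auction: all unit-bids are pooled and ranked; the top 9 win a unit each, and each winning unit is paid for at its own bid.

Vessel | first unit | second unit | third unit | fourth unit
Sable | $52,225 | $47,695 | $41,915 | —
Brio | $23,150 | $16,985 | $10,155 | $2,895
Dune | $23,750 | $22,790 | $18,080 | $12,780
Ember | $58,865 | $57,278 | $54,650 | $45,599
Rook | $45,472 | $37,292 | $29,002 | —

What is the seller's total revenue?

Total revenue: $440,991

All unit-bids, highest first — top 9: 58,865 (Ember-1), 57,278 (Ember-2), 54,650 (Ember-3), 52,225 (Sable-1), 47,695 (Sable-2), 45,599 (Ember-4), 45,472 (Rook-1), 41,915 (Sable-3), 37,292 (Rook-2)
Next rejected bid: $29,002 (not a price — pay-as-bid).
Each winning unit pays its own bid.
Revenue = 58,865 + 57,278 + 54,650 + 52,225 + 47,695 + 45,599 + 45,472 + 41,915 + 37,292 = $440,991.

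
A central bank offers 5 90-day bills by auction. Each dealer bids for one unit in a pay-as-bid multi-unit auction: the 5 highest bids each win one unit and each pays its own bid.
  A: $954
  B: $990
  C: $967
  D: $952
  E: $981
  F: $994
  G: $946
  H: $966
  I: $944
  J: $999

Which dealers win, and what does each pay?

Sorting: 999 (J), 994 (F), 990 (B), 981 (E), 967 (C), 966 (H), 954 (A), …
The 5 highest are J, F, B, E, C.
Each winner pays its own bid: J $999, F $994, B $990, E $981, C $967.

J $999, F $994, B $990, E $981, C $967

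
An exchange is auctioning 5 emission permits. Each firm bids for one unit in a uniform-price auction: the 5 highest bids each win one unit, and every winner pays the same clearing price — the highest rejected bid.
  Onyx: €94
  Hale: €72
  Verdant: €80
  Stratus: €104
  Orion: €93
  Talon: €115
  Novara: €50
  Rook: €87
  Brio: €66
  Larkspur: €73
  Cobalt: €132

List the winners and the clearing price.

Ordering the bids: 132 (Cobalt), 115 (Talon), 104 (Stratus), 94 (Onyx), 93 (Orion), 87 (Rook), 80 (Verdant), …
Top 5: Cobalt, Talon, Stratus, Onyx, Orion.
Highest unsuccessful bid: €87 → clearing price.

Cobalt, Talon, Stratus, Onyx, Orion; each pays €87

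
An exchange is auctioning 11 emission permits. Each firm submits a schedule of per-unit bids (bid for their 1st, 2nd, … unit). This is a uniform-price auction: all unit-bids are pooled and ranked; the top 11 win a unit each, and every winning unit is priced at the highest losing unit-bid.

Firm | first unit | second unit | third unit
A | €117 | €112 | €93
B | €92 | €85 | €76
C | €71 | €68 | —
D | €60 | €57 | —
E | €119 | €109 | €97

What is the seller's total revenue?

Total revenue: €660

Merging the schedules and taking the best 11: 119 (E-1), 117 (A-1), 112 (A-2), 109 (E-2), 97 (E-3), 93 (A-3), 92 (B-1), 85 (B-2), 76 (B-3), 71 (C-1), 68 (C-2)
The (k+1)-th unit-bid is €60.
Allocation: A 3, B 3, C 2, E 3. Every unit priced at €60.
Revenue = 11 × 60 = €660.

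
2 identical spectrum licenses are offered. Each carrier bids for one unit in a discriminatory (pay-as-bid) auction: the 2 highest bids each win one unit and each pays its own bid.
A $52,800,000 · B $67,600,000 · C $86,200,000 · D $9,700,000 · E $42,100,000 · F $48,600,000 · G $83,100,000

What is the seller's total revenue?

Total revenue: $169,300,000

Ordering the bids: 86,200,000 (C), 83,100,000 (G), 67,600,000 (B), 52,800,000 (A), …
Top 2: C, G.
Total revenue = 86,200,000 + 83,100,000 = $169,300,000.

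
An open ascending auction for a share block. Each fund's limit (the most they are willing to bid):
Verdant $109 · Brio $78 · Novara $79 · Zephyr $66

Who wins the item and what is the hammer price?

Limits in order: 109 (Verdant) > 79 (Novara) > 78 (Brio) > 66 (Zephyr)
Bidding ends when Novara exits at $79; Verdant takes it.

Verdant wins at $79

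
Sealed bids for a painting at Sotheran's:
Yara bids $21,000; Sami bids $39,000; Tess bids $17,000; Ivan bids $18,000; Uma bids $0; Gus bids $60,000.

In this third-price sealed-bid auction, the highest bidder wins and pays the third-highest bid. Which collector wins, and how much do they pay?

Bids ranked: 60,000 (Gus) > 39,000 (Sami) > 21,000 (Yara) > 18,000 (Ivan) > 17,000 (Tess) > 0 (Uma)
Gus wins; payment is bid #3 in the ranking = $21,000.

Gus pays $21,000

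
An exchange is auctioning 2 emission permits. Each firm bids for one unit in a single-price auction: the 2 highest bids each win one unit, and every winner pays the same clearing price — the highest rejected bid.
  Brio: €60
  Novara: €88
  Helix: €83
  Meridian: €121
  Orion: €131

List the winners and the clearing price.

Sorting: 131 (Orion), 121 (Meridian), 88 (Novara), 83 (Helix), …
Winners (2 units): Orion, Meridian.
First losing bid is Novara's €88, which sets the uniform price.

Orion, Meridian; each pays €88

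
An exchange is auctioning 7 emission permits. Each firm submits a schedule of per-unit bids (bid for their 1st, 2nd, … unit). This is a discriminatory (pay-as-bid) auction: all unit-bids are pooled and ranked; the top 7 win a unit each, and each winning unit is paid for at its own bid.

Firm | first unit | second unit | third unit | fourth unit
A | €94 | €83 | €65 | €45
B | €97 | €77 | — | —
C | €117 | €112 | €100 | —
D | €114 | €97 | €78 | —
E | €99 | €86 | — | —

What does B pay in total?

B pays €97

Merging the schedules and taking the best 7: 117 (C-1), 114 (D-1), 112 (C-2), 100 (C-3), 99 (E-1), 97 (B-1), 97 (D-2)
Next rejected bid: €94 (not a price — pay-as-bid).
B's winning unit-bids: 97 = €97.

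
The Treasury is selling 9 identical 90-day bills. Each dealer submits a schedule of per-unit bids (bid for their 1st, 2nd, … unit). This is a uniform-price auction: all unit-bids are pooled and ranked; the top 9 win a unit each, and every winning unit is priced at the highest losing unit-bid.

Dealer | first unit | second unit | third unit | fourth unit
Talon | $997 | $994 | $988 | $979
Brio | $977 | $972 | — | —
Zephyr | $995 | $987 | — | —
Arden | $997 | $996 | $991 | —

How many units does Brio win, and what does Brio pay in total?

Pooled unit-bids ranked (top 9): 997 (Talon-1), 997 (Arden-1), 996 (Arden-2), 995 (Zephyr-1), 994 (Talon-2), 991 (Arden-3), 988 (Talon-3), 987 (Zephyr-2), 979 (Talon-4)
The (k+1)-th unit-bid is $977.
Brio wins 0 unit(s) at $977 each.

Brio: 0 units, pays $0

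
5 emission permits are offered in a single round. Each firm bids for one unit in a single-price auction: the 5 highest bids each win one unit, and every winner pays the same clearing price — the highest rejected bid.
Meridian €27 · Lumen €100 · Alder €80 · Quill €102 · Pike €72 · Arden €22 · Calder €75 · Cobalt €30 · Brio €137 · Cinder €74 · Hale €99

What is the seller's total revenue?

Bids ranked high→low: 137 (Brio), 102 (Quill), 100 (Lumen), 99 (Hale), 80 (Alder), 75 (Calder), 74 (Cinder), …
The 5 highest are Brio, Quill, Lumen, Hale, Alder.
Highest unsuccessful bid: €75 → clearing price.
Total revenue = 5 × €75 = €375.

Total revenue: €375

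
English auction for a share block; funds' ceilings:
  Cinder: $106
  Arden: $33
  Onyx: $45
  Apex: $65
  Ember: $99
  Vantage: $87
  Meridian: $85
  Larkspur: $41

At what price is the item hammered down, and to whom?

Rule: the price rises until one bidder remains; the winner pays the price at which the last rival dropped out.
Sorting limits: 106 (Cinder) > 99 (Ember) > 87 (Vantage) > 85 (Meridian) > 65 (Apex) > 45 (Onyx) > …
Bidding ends when Ember exits at $99; Cinder takes it.

Cinder wins at $99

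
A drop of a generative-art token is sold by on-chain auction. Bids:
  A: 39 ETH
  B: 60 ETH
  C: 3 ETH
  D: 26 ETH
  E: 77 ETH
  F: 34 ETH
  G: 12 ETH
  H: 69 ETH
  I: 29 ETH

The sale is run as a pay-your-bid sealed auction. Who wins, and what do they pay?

E pays 77 ETH

Sorting bids: 77 (E) > 69 (H) > 60 (B) > 39 (A) > 34 (F) > 29 (I) > …
E is highest → pays own bid, 77 ETH.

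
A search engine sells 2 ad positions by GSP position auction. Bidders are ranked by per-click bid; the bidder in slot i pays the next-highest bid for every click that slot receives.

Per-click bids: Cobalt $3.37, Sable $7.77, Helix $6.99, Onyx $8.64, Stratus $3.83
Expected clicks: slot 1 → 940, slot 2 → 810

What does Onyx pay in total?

Per-click bids in order: $8.64 (Onyx) > $7.77 (Sable) > $6.99 (Helix) > …
Onyx holds slot 1 → pays next bid $7.77 × 940 clicks = $7303.80.

Onyx pays $7303.80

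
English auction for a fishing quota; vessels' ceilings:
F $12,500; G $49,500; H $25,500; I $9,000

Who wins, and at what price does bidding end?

G wins at $25,500

Open ascending-bid auction: the price rises until one bidder remains; the winner pays the price at which the last rival dropped out.
Limits in order: 49,500 (G) > 25,500 (H) > 12,500 (F) > 9,000 (I)
Once the price passes $25,500, only G is left; the hammer falls at H's limit of $25,500.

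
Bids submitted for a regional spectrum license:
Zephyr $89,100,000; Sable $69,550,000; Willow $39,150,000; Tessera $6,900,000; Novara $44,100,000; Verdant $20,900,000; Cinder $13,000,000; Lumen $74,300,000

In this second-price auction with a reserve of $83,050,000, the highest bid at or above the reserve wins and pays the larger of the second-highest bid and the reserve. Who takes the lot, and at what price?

Bids in order: 89,100,000 (Zephyr) > 74,300,000 (Lumen) > 69,550,000 (Sable) > 44,100,000 (Novara) > 39,150,000 (Willow) > 20,900,000 (Verdant) > …
Highest eligible bid: Zephyr at $89,100,000.
max(second-highest $74,300,000, reserve $83,050,000) = $83,050,000.

Zephyr pays $83,050,000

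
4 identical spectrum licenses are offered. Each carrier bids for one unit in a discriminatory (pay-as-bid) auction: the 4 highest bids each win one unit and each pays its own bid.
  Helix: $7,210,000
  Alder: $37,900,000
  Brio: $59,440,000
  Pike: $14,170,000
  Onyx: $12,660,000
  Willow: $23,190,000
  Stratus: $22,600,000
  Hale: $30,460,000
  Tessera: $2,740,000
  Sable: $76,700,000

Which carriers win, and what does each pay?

Sable $76,700,000, Brio $59,440,000, Alder $37,900,000, Hale $30,460,000

Bids ranked high→low: 76,700,000 (Sable), 59,440,000 (Brio), 37,900,000 (Alder), 30,460,000 (Hale), 23,190,000 (Willow), 22,600,000 (Stratus), …
Winners (4 units): Sable, Brio, Alder, Hale.
Each winner pays its own bid: Sable $76,700,000, Brio $59,440,000, Alder $37,900,000, Hale $30,460,000.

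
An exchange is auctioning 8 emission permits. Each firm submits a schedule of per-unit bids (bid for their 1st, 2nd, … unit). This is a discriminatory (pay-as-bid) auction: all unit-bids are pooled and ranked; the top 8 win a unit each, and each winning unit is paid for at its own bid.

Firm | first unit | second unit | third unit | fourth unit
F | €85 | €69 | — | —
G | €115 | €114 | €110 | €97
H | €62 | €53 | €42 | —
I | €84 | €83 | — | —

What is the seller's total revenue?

Merging the schedules and taking the best 8: 115 (G-1), 114 (G-2), 110 (G-3), 97 (G-4), 85 (F-1), 84 (I-1), 83 (I-2), 69 (F-2)
Next rejected bid: €62 (not a price — pay-as-bid).
Each winning unit pays its own bid.
Revenue = 115 + 114 + 110 + 97 + 85 + 84 + 83 + 69 = €757.

Total revenue: €757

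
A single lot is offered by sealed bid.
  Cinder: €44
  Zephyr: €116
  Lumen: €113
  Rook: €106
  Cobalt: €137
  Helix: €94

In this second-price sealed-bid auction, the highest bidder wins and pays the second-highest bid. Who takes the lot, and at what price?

Cobalt pays €116

Rule: the highest bidder wins and pays the second-highest bid.
Bids ranked: 137 (Cobalt) > 116 (Zephyr) > 113 (Lumen) > 106 (Rook) > 94 (Helix) > 44 (Cinder)
Cobalt wins with the highest bid; price is set by the runner-up at €116.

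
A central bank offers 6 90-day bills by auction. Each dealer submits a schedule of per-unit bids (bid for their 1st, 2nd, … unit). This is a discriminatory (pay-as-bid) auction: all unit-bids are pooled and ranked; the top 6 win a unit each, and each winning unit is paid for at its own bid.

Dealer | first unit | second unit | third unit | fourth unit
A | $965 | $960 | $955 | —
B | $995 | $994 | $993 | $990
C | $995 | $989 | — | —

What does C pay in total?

All unit-bids, highest first — top 6: 995 (B-1), 995 (C-1), 994 (B-2), 993 (B-3), 990 (B-4), 989 (C-2)
Next rejected bid: $965 (not a price — pay-as-bid).
C's winning unit-bids: 995 + 989 = $1,984.

C pays $1,984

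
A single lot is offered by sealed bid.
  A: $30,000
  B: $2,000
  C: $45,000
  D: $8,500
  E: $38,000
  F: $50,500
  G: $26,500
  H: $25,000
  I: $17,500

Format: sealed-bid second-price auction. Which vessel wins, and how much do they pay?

Sorting bids: 50,500 (F) > 45,000 (C) > 38,000 (E) > 30,000 (A) > 26,500 (G) > 25,000 (H) > …
Second-price: F pays C's bid of $45,000.

F pays $45,000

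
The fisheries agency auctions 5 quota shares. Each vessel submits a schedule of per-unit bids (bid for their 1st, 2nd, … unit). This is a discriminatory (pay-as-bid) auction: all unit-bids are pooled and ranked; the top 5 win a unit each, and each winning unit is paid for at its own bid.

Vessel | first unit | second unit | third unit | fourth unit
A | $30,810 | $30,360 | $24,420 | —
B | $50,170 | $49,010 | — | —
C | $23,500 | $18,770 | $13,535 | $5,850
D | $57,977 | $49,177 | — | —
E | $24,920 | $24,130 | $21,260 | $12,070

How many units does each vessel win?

Merging the schedules and taking the best 5: 57,977 (D-1), 50,170 (B-1), 49,177 (D-2), 49,010 (B-2), 30,810 (A-1)
Next rejected bid: $30,360 (not a price — pay-as-bid).
Allocation: A 1, B 2, D 2.

A 1, B 2, D 2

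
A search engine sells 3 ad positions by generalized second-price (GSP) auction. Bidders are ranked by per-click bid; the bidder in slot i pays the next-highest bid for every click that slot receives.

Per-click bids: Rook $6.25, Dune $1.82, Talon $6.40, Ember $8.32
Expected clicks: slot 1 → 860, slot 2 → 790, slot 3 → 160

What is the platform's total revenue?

Total revenue: $10732.70

Sorting advertisers: $8.32 (Ember) > $6.40 (Talon) > $6.25 (Rook) > $1.82 (Dune)
Slot 1: Ember pays $6.40 × 860 = $5504.00
Slot 2: Talon pays $6.25 × 790 = $4937.50
Slot 3: Rook pays $1.82 × 160 = $291.20
Total = $10732.70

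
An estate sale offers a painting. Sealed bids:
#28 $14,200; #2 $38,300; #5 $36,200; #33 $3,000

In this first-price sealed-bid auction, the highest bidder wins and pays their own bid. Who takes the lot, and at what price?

#2 pays $38,300

First-price sealed-bid auction: the highest bidder wins and pays their own bid.
Bids in order: 38,300 (#2) > 36,200 (#5) > 14,200 (#28) > 3,000 (#33)
First-price: #2 pays what they bid, $38,300.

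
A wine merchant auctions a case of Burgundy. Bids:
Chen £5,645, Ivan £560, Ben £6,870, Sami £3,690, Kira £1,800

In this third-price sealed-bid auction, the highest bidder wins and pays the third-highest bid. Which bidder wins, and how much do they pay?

Ben pays £3,690

Bids in order: 6,870 (Ben) > 5,645 (Chen) > 3,690 (Sami) > 1,800 (Kira) > 560 (Ivan)
Ben is highest; pays the third-highest bid, £3,690.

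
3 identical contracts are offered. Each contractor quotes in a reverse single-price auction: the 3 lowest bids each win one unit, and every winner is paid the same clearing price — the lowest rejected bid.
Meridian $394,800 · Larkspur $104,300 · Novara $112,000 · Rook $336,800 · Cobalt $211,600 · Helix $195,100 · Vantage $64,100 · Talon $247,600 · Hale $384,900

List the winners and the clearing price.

Ordering the bids: 64,100 (Vantage), 104,300 (Larkspur), 112,000 (Novara), 195,100 (Helix), 211,600 (Cobalt), …
The 3 lowest are Vantage, Larkspur, Novara.
Clearing price = lowest rejected bid = $195,100.

Vantage, Larkspur, Novara; each is paid $195,100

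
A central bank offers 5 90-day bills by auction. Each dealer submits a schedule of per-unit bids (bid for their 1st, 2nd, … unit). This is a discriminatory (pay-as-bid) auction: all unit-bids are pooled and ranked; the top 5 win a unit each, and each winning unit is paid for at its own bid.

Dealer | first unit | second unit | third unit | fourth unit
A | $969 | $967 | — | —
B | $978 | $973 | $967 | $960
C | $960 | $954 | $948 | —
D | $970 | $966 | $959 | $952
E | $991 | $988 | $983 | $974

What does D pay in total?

Pooled unit-bids ranked (top 5): 991 (E-1), 988 (E-2), 983 (E-3), 978 (B-1), 974 (E-4)
Next rejected bid: $973 (not a price — pay-as-bid).
D wins no units.

D pays $0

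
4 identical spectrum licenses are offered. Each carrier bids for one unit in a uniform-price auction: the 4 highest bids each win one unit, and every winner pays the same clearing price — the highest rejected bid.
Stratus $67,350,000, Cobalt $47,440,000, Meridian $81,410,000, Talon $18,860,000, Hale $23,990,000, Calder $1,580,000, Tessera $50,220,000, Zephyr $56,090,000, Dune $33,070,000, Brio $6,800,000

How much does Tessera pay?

Sorting: 81,410,000 (Meridian), 67,350,000 (Stratus), 56,090,000 (Zephyr), 50,220,000 (Tessera), 47,440,000 (Cobalt), 33,070,000 (Dune), …
Winners (4 units): Meridian, Stratus, Zephyr, Tessera.
First losing bid is Cobalt's $47,440,000, which sets the uniform price.
Tessera wins → pays $47,440,000.

Tessera pays $47,440,000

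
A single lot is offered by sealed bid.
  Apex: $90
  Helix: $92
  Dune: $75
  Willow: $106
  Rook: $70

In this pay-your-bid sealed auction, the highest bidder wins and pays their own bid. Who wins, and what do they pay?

Rule: the highest bidder wins and pays their own bid.
Bids in order: 106 (Willow) > 92 (Helix) > 90 (Apex) > 75 (Dune) > 70 (Rook)
Willow is highest → pays own bid, $106.

Willow pays $106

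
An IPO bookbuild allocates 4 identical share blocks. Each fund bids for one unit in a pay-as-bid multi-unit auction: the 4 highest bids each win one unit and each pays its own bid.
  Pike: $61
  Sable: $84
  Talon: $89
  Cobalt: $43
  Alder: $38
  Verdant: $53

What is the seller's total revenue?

Total revenue: $287

Bids ranked high→low: 89 (Talon), 84 (Sable), 61 (Pike), 53 (Verdant), 43 (Cobalt), 38 (Alder)
Winners (4 units): Talon, Sable, Pike, Verdant.
Total revenue = 89 + 84 + 61 + 53 = $287.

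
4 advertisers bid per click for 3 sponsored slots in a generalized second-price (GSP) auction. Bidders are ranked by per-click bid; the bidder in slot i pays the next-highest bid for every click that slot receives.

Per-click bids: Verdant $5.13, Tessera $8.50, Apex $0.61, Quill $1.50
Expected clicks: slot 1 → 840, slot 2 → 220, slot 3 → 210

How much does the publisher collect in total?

Total revenue: $4767.30

Ranked by bid: $8.50 (Tessera) > $5.13 (Verdant) > $1.50 (Quill) > $0.61 (Apex)
Slot 1: Tessera pays $5.13 × 840 = $4309.20
Slot 2: Verdant pays $1.50 × 220 = $330.00
Slot 3: Quill pays $0.61 × 210 = $128.10
Total = $4767.30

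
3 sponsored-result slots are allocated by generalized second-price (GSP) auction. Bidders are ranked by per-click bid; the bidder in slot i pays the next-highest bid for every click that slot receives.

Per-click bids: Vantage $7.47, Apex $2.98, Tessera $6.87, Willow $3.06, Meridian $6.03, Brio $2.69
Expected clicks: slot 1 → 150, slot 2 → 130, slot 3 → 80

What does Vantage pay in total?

Per-click bids in order: $7.47 (Vantage) > $6.87 (Tessera) > $6.03 (Meridian) > $3.06 (Willow) > …
Vantage holds slot 1 → pays next bid $6.87 × 150 clicks = $1030.50.

Vantage pays $1030.50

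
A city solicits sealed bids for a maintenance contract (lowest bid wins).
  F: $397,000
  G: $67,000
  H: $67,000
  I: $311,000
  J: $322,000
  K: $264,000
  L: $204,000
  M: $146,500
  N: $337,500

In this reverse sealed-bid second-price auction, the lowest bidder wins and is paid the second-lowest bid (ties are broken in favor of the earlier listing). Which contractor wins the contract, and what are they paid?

G is paid $67,000

Sorting bids: 67,000 (G) < 67,000 (H) < 146,500 (M) < 204,000 (L) < 264,000 (K) < 311,000 (I) < …
Tie at $67,000 → G wins by tie-break.
G is lowest; is paid the second-lowest bid, $67,000.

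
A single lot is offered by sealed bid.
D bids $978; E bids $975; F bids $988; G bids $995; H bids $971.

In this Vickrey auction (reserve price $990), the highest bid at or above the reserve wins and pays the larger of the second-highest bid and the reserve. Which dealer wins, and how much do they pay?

Sorting bids: 995 (G) > 988 (F) > 978 (D) > 975 (E) > 971 (H)
G has the top bid at or above the reserve ($995).
max(second-highest $988, reserve $990) = $990.

G pays $990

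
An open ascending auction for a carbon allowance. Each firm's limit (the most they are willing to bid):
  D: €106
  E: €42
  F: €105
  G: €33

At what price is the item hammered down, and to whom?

Limits ranked: 106 (D) > 105 (F) > 42 (E) > 33 (G)
Once the price passes €105, only D is left; the hammer falls at F's limit of €105.

D wins at €105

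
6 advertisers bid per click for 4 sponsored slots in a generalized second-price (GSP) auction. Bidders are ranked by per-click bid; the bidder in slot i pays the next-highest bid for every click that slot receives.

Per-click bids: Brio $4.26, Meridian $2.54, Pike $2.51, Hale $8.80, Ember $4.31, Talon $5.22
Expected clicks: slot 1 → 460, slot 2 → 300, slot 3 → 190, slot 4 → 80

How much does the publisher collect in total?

Total revenue: $4706.80

Ranked by bid: $8.80 (Hale) > $5.22 (Talon) > $4.31 (Ember) > $4.26 (Brio) > $2.54 (Meridian) > …
Slot 1: Hale pays $5.22 × 460 = $2401.20
Slot 2: Talon pays $4.31 × 300 = $1293.00
Slot 3: Ember pays $4.26 × 190 = $809.40
Slot 4: Brio pays $2.54 × 80 = $203.20
Total = $4706.80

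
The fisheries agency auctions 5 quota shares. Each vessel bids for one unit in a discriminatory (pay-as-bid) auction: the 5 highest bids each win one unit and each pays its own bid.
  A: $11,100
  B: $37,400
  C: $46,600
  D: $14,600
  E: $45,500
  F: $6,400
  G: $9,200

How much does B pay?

Bids ranked high→low: 46,600 (C), 45,500 (E), 37,400 (B), 14,600 (D), 11,100 (A), 9,200 (G), 6,400 (F)
Winners (5 units): C, E, B, D, A.
B wins → own bid $37,400.

B pays $37,400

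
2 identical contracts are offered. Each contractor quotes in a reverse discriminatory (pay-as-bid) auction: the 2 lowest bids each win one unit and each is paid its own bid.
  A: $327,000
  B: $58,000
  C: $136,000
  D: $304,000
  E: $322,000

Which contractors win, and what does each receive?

Bids ranked low→high: 58,000 (B), 136,000 (C), 304,000 (D), 322,000 (E), …
The 2 lowest are B, C.
Each winner is paid its own bid: B $58,000, C $136,000.

B $58,000, C $136,000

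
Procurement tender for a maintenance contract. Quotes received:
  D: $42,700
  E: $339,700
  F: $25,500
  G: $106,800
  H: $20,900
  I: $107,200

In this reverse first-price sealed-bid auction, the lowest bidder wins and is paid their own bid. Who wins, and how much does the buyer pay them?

H is paid $20,900

Sorting bids: 20,900 (H) < 25,500 (F) < 42,700 (D) < 106,800 (G) < 107,200 (I) < 339,700 (E)
H has the lowest bid and is paid exactly that: $20,900.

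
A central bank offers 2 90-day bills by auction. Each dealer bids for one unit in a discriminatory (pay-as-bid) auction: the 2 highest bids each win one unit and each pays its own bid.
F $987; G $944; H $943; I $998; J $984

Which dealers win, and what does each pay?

Ordering the bids: 998 (I), 987 (F), 984 (J), 944 (G), …
Winners (2 units): I, F.
Each winner pays its own bid: I $998, F $987.

I $998, F $987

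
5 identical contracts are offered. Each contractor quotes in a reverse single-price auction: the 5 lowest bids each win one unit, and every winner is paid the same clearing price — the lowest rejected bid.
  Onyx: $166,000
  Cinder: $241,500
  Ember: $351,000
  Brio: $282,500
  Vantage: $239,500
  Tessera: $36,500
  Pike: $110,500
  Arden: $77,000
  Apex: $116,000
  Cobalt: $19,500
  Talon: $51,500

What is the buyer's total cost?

Ordering the bids: 19,500 (Cobalt), 36,500 (Tessera), 51,500 (Talon), 77,000 (Arden), 110,500 (Pike), 116,000 (Apex), 166,000 (Onyx), …
The 5 lowest are Cobalt, Tessera, Talon, Arden, Pike.
First losing bid is Apex's $116,000, which sets the uniform price.
Total cost = 5 × $116,000 = $580,000.

Total cost: $580,000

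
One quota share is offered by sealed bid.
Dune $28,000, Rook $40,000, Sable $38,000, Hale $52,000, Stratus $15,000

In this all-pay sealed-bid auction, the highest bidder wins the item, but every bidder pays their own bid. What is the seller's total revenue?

Sorting bids: 52,000 (Hale) > 40,000 (Rook) > 38,000 (Sable) > 28,000 (Dune) > 15,000 (Stratus)
Every bidder forfeits their bid regardless of winning.
Revenue = 28,000 + 40,000 + 38,000 + 52,000 + 15,000 = $173,000.

Total revenue: $173,000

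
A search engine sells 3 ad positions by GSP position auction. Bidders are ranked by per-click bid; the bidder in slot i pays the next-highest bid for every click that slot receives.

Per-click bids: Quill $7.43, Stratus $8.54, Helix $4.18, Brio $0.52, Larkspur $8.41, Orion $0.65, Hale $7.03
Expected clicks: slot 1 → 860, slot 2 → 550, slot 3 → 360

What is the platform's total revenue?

Total revenue: $13849.90

Ranked by bid: $8.54 (Stratus) > $8.41 (Larkspur) > $7.43 (Quill) > $7.03 (Hale) > …
Slot 1: Stratus pays $8.41 × 860 = $7232.60
Slot 2: Larkspur pays $7.43 × 550 = $4086.50
Slot 3: Quill pays $7.03 × 360 = $2530.80
Total = $13849.90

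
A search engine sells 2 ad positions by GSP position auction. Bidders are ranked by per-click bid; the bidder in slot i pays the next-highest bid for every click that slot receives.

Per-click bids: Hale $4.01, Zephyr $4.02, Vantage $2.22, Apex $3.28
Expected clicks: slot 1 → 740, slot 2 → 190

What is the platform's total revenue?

Per-click bids in order: $4.02 (Zephyr) > $4.01 (Hale) > $3.28 (Apex) > …
Slot 1: Zephyr pays $4.01 × 740 = $2967.40
Slot 2: Hale pays $3.28 × 190 = $623.20
Total = $3590.60

Total revenue: $3590.60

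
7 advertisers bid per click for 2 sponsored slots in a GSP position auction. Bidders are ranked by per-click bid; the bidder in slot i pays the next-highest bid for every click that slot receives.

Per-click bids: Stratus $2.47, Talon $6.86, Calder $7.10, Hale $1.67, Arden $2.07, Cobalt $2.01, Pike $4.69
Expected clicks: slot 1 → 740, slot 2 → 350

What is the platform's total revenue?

Total revenue: $6717.90

Sorting advertisers: $7.10 (Calder) > $6.86 (Talon) > $4.69 (Pike) > …
Slot 1: Calder pays $6.86 × 740 = $5076.40
Slot 2: Talon pays $4.69 × 350 = $1641.50
Total = $6717.90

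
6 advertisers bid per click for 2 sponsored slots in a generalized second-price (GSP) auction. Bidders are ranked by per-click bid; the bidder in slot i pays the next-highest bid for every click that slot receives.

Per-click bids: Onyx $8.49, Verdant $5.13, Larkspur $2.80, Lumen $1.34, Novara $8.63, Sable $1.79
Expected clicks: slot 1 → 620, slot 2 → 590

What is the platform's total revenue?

Total revenue: $8290.50

Ranked by bid: $8.63 (Novara) > $8.49 (Onyx) > $5.13 (Verdant) > …
Slot 1: Novara pays $8.49 × 620 = $5263.80
Slot 2: Onyx pays $5.13 × 590 = $3026.70
Total = $8290.50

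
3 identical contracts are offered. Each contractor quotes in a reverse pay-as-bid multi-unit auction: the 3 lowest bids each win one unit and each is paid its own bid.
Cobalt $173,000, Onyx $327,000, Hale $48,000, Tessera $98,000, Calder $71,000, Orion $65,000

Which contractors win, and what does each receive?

Hale $48,000, Orion $65,000, Calder $71,000

Bids ranked low→high: 48,000 (Hale), 65,000 (Orion), 71,000 (Calder), 98,000 (Tessera), 173,000 (Cobalt), …
Winners (3 units): Hale, Orion, Calder.
Each winner is paid its own bid: Hale $48,000, Orion $65,000, Calder $71,000.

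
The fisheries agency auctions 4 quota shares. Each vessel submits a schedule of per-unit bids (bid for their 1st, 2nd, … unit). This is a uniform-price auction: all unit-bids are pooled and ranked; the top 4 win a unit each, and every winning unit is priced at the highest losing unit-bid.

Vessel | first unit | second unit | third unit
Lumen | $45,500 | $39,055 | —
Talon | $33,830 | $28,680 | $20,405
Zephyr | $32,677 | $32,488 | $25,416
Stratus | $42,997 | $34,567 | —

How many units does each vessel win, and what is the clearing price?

Lumen 2, Stratus 2; clearing price $33,830

Merging the schedules and taking the best 4: 45,500 (Lumen-1), 42,997 (Stratus-1), 39,055 (Lumen-2), 34,567 (Stratus-2)
Highest rejected unit-bid = $33,830.
Allocation: Lumen 2, Stratus 2.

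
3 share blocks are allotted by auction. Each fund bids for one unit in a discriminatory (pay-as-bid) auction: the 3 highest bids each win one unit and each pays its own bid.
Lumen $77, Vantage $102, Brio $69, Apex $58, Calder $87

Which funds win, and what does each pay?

Sorting: 102 (Vantage), 87 (Calder), 77 (Lumen), 69 (Brio), 58 (Apex)
Top 3: Vantage, Calder, Lumen.
Each winner pays its own bid: Vantage $102, Calder $87, Lumen $77.

Vantage $102, Calder $87, Lumen $77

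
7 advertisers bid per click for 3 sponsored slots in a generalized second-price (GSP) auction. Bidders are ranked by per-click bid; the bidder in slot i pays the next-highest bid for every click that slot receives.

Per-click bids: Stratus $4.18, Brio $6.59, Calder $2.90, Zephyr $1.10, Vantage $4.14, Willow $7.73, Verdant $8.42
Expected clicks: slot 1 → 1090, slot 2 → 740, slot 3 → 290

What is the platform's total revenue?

Total revenue: $14514.50

Sorting advertisers: $8.42 (Verdant) > $7.73 (Willow) > $6.59 (Brio) > $4.18 (Stratus) > …
Slot 1: Verdant pays $7.73 × 1090 = $8425.70
Slot 2: Willow pays $6.59 × 740 = $4876.60
Slot 3: Brio pays $4.18 × 290 = $1212.20
Total = $14514.50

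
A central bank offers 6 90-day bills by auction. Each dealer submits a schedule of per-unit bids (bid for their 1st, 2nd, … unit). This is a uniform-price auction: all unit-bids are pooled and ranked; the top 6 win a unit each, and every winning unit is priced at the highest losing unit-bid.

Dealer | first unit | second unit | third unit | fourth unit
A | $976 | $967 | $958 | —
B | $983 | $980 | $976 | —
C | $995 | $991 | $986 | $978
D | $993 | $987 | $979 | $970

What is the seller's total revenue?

All unit-bids, highest first — top 6: 995 (C-1), 993 (D-1), 991 (C-2), 987 (D-2), 986 (C-3), 983 (B-1)
The (k+1)-th unit-bid is $980.
Allocation: B 1, C 3, D 2. Every unit priced at $980.
Revenue = 6 × 980 = $5,880.

Total revenue: $5,880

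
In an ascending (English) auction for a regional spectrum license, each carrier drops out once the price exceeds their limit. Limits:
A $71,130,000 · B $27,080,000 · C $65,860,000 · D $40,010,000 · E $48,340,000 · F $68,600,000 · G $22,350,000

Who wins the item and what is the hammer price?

Limits ranked: 71,130,000 (A) > 68,600,000 (F) > 65,860,000 (C) > 48,340,000 (E) > 40,010,000 (D) > 27,080,000 (B) > …
Bidding ends when F exits at $68,600,000; A takes it.

A wins at $68,600,000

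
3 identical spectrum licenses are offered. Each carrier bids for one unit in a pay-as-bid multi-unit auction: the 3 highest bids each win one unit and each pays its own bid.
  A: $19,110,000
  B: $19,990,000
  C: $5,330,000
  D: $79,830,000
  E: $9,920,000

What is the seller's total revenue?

Bids ranked high→low: 79,830,000 (D), 19,990,000 (B), 19,110,000 (A), 9,920,000 (E), 5,330,000 (C)
Winners (3 units): D, B, A.
Total revenue = 79,830,000 + 19,990,000 + 19,110,000 = $118,930,000.

Total revenue: $118,930,000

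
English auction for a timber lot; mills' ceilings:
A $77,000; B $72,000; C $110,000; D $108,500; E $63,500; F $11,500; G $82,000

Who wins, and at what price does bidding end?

Ascending (English) auction: the price rises until one bidder remains; the winner pays the price at which the last rival dropped out.
Limits ranked: 110,000 (C) > 108,500 (D) > 82,000 (G) > 77,000 (A) > 72,000 (B) > 63,500 (E) > …
Once the price passes $108,500, only C is left; the hammer falls at D's limit of $108,500.

C wins at $108,500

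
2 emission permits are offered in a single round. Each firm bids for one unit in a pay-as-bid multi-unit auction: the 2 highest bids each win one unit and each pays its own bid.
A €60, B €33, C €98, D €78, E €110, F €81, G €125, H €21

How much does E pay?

Sorting: 125 (G), 110 (E), 98 (C), 81 (F), …
The 2 highest are G, E.
E wins → own bid €110.

E pays €110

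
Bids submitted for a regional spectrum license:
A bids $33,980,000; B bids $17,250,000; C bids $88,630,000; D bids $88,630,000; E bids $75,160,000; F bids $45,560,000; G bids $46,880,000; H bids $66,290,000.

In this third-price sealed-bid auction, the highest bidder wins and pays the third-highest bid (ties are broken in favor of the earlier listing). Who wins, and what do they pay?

C pays $75,160,000

Sorting bids: 88,630,000 (C) > 88,630,000 (D) > 75,160,000 (E) > 66,290,000 (H) > 46,880,000 (G) > 45,560,000 (F) > …
Tie at $88,630,000 → C wins by tie-break.
C wins; payment is bid #3 in the ranking = $75,160,000.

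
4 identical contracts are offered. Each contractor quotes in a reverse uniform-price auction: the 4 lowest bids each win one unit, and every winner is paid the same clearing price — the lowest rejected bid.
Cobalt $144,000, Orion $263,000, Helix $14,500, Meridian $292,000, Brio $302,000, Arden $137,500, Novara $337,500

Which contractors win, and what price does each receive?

Helix, Arden, Cobalt, Orion; each is paid $292,000

Ordering the bids: 14,500 (Helix), 137,500 (Arden), 144,000 (Cobalt), 263,000 (Orion), 292,000 (Meridian), 302,000 (Brio), …
Winners (4 units): Helix, Arden, Cobalt, Orion.
Clearing price = lowest rejected bid = $292,000.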